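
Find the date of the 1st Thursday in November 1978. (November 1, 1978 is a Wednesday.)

November 1978 begins on a Wednesday, so the first Thursday is November 2 (1 day later).

2 November 1978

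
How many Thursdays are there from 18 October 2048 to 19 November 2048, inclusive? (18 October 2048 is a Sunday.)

5

18 October 2048 is a Sunday; the first Thursday on or after it is 22 October 2048 (4 days later).
From 22 October 2048 to 19 November 2048: 9 + 19 = 28 days (rest of October, November).
28 ÷ 7 = 4 full weeks with remainder 0, so 4 more Thursdays after the first → 5.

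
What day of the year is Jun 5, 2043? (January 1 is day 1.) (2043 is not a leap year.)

Days in months before Jun: 31 + 28 + 31 + 30 + 31 = 151.
Plus 5 days into Jun → day 156.

156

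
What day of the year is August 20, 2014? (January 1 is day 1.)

232

Days in months before August: 31 + 28 + 31 + 30 + 31 + 30 + 31 = 212.
Plus 20 days into August → day 232.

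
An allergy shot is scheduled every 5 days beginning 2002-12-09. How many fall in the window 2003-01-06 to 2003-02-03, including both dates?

6

Occurrences land 5·i days after 2002-12-09 for i = 0, 1, 2, …
2003-01-06 is 28 days after the start; 28 ÷ 5 = 5 remainder 3; since the remainder is 3, round up to i = 6. First occurrence in the window: #7 on 2003-01-08 (6×5 = 30 days in).
2003-02-03 is 56 days after the start; 56 ÷ 5 = 11 remainder 1. Last occurrence in the window: #12 on 2003-02-02.
Occurrences #7 through #12: 6 in total.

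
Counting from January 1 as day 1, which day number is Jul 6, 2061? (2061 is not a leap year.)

Days in months before Jul: 31 + 28 + 31 + 30 + 31 + 30 = 181.
Plus 6 days into Jul → day 187.

187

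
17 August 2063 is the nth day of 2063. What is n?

229

Days in months before August: 31 + 28 + 31 + 30 + 31 + 30 + 31 = 212.
Plus 17 days into August → day 229.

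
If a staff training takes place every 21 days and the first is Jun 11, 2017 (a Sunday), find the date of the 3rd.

Jul 23, 2017

The 3rd occurrence is 2 intervals after the first: 2 × 21 = 42 days after Jun 11, 2017.
Jun has 30 days — 19 days to the end of Jun leaves 23.
23 days into Jul → Jul 23, 2017.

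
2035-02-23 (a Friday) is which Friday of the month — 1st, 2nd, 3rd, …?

4th

Day 23 falls in week ⌈23/7⌉ of the month.
Days 1–7 hold the 1st Friday, 8–14 the 2nd, 15–21 the 3rd, 22–28 the 4th, 29–31 the 5th.
23 is in the range for the 4th.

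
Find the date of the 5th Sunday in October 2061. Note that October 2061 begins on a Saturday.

October 2061 begins on a Saturday, so the first Sunday is October 2 (1 day later).
The 5th Sunday is 4 weeks later: 2 + 28 = 30.

October 30, 2061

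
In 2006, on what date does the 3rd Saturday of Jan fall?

Jan 21, 2006

The first Saturday of Jan 2006 is Jan 7.
The 3rd Saturday is 2 weeks later: 7 + 14 = 21.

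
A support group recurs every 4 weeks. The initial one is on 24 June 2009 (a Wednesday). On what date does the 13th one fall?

26 May 2010

The 13th occurrence is 12 intervals after the first: 12 × 28 = 336 days after 24 June 2009.
June has 30 days — 6 days to the end of June leaves 330.
July has 31 days (299 left).
August has 31 days (268 left).
September has 30 days (238 left).
October has 31 days (207 left).
November has 30 days (177 left).
December has 31 days (146 left).
January has 31 days (115 left).
February has 28 days (87 left).
March has 31 days (56 left).
April has 30 days (26 left).
26 days into May → 26 May 2010.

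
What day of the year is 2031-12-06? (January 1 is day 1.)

Days in months before December: 31 + 28 + 31 + 30 + 31 + 30 + 31 + 31 + 30 + 31 + 30 = 334.
Plus 6 days into December → day 340.

340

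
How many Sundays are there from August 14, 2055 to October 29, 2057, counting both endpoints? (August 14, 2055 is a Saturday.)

August 14, 2055 is a Saturday; the first Sunday on or after it is August 15, 2055 (1 day later).
From August 15, 2055 to October 29, 2057: 138 + 366 + 302 = 806 days (rest of 2055, 2056, to October 29, 2057 in 2057).
806 ÷ 7 = 115 full weeks with remainder 1, so 115 more Sundays after the first → 116.

116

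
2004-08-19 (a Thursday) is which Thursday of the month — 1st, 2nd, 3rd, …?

Day 19 falls in week ⌈19/7⌉ of the month.
Days 1–7 hold the 1st Thursday, 8–14 the 2nd, 15–21 the 3rd, 22–28 the 4th, 29–31 the 5th.
19 is in the range for the 3rd.

3rd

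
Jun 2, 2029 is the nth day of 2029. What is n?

Days in months before Jun: 31 + 28 + 31 + 30 + 31 = 151.
Plus 2 days into Jun → day 153.

153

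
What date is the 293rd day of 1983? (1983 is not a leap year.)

Jan has 31 days (293 − 31 = 262 remain).
Feb has 28 days (262 − 28 = 234 remain).
Mar has 31 days (234 − 31 = 203 remain).
Apr has 30 days (203 − 30 = 173 remain).
May has 31 days (173 − 31 = 142 remain).
Jun has 30 days (142 − 30 = 112 remain).
Jul has 31 days (112 − 31 = 81 remain).
Aug has 31 days (81 − 31 = 50 remain).
Sep has 30 days (50 − 30 = 20 remain).
20 into Oct → Oct 20.

Oct 20, 1983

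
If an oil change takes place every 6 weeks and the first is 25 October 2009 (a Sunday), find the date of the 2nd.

6 December 2009

The 2nd occurrence is 1 interval after the first: 1 × 42 = 42 days after 25 October 2009.
October has 31 days — 6 days to the end of October leaves 36.
November has 30 days (6 left).
6 days into December → 6 December 2009.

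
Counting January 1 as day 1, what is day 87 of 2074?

2074-03-28

January has 31 days (87 − 31 = 56 remain).
February has 28 days (56 − 28 = 28 remain).
28 into March → March 28.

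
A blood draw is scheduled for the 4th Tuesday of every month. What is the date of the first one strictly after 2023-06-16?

2023-06-27

June 2023 starts on a Thursday; its first Tuesday is the 6th, so the 4th Tuesday is the 27th — 2023-06-27.
2023-06-27 is after 2023-06-16, so that is the next one.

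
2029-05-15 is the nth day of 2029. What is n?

135

Days in months before May: 31 + 28 + 31 + 30 = 120.
Plus 15 days into May → day 135.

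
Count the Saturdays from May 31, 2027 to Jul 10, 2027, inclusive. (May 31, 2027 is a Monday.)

May 31, 2027 is a Monday; the first Saturday on or after it is Jun 5, 2027 (5 days later).
From Jun 5, 2027 to Jul 10, 2027: 25 + 10 = 35 days (rest of Jun, Jul).
35 ÷ 7 = 5 full weeks with remainder 0, so 5 more Saturdays after the first → 6.

6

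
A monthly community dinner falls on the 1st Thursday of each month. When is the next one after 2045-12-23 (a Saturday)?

2046-01-04

December 2045 starts on a Friday, so its 1st Thursday is 2045-12-07 (6 days in).
That is not after 2045-12-23, so look at January 2046.
January 2046 starts on a Monday, so its 1st Thursday is 2046-01-04 (3 days in).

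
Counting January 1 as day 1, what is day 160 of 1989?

Jun 9, 1989

Jan has 31 days (160 − 31 = 129 remain).
Feb has 28 days (129 − 28 = 101 remain).
Mar has 31 days (101 − 31 = 70 remain).
Apr has 30 days (70 − 30 = 40 remain).
May has 31 days (40 − 31 = 9 remain).
9 into Jun → Jun 9.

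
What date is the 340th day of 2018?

December 6, 2018

January has 31 days (340 − 31 = 309 remain).
February has 28 days (309 − 28 = 281 remain).
March has 31 days (281 − 31 = 250 remain).
April has 30 days (250 − 30 = 220 remain).
May has 31 days (220 − 31 = 189 remain).
June has 30 days (189 − 30 = 159 remain).
July has 31 days (159 − 31 = 128 remain).
August has 31 days (128 − 31 = 97 remain).
September has 30 days (97 − 30 = 67 remain).
October has 31 days (67 − 31 = 36 remain).
November has 30 days (36 − 30 = 6 remain).
6 into December → December 6.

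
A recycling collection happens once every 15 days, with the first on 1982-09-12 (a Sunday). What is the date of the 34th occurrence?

1984-01-20

The 34th occurrence is 33 intervals after the first: 33 × 15 = 495 days after 1982-09-12.
September has 30 days — 18 days to the end of September leaves 477.
From end of September to end of 1982 is 92 days (385 left).
1983 has 365 days (20 left).
20 days into January → 1984-01-20.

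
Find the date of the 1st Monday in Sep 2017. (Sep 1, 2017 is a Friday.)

Sep 4, 2017

Sep 2017 begins on a Friday, so the first Monday is Sep 4 (3 days later).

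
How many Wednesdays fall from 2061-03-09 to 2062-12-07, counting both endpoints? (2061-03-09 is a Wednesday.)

2061-03-09 is a Wednesday; the first Wednesday on or after it is 2061-03-09.
From 2061-03-09 to 2062-12-07: 297 + 341 = 638 days (rest of 2061, to 2062-12-07 in 2062).
638 ÷ 7 = 91 full weeks with remainder 1, so 91 more Wednesdays after the first → 92.

92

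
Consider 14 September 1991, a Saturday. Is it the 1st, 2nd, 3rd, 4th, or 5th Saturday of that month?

Day 14 falls in week ⌈14/7⌉ of the month.
Days 1–7 hold the 1st Saturday, 8–14 the 2nd, 15–21 the 3rd, 22–28 the 4th, 29–31 the 5th.
14 is in the range for the 2nd.

2nd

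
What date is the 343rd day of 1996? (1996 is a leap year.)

8 December 1996

January has 31 days (343 − 31 = 312 remain).
February has 29 days (312 − 29 = 283 remain).
March has 31 days (283 − 31 = 252 remain).
April has 30 days (252 − 30 = 222 remain).
May has 31 days (222 − 31 = 191 remain).
June has 30 days (191 − 30 = 161 remain).
July has 31 days (161 − 31 = 130 remain).
August has 31 days (130 − 31 = 99 remain).
September has 30 days (99 − 30 = 69 remain).
October has 31 days (69 − 31 = 38 remain).
November has 30 days (38 − 30 = 8 remain).
8 into December → December 8.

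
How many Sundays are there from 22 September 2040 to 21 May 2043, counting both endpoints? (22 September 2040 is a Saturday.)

139

22 September 2040 is a Saturday; the first Sunday on or after it is 23 September 2040 (1 day later).
From 23 September 2040 to 21 May 2043: 99 + 365 + 365 + 141 = 970 days (rest of 2040, 2041, 2042, to 21 May 2043 in 2043).
970 ÷ 7 = 138 full weeks with remainder 4, so 138 more Sundays after the first → 139.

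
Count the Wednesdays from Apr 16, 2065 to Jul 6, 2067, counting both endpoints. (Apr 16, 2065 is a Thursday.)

Apr 16, 2065 is a Thursday; the first Wednesday on or after it is Apr 22, 2065 (6 days later).
From Apr 22, 2065 to Jul 6, 2067: 253 + 365 + 187 = 805 days (rest of 2065, 2066, to Jul 6, 2067 in 2067).
805 ÷ 7 = 115 full weeks with remainder 0, so 115 more Wednesdays after the first → 116.

116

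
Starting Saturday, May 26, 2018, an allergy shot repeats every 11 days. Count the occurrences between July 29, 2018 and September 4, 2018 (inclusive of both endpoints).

4

Occurrences land 11·i days after May 26, 2018 for i = 0, 1, 2, …
July 29, 2018 is 64 days after the start; 64 ÷ 11 = 5 remainder 9; since the remainder is 9, round up to i = 6. First occurrence in the window: #7 on July 31, 2018 (6×11 = 66 days in).
September 4, 2018 is 101 days after the start; 101 ÷ 11 = 9 remainder 2. Last occurrence in the window: #10 on September 2, 2018.
Occurrences #7 through #10: 4 in total.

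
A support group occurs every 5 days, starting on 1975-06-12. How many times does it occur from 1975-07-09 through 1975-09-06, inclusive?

Occurrences land 5·i days after 1975-06-12 for i = 0, 1, 2, …
1975-07-09 is 27 days after the start; 27 ÷ 5 = 5 remainder 2; since the remainder is 2, round up to i = 6. First occurrence in the window: #7 on 1975-07-12 (6×5 = 30 days in).
1975-09-06 is 86 days after the start; 86 ÷ 5 = 17 remainder 1. Last occurrence in the window: #18 on 1975-09-05.
Occurrences #7 through #18: 12 in total.

12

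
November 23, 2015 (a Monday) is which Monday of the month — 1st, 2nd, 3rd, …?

4th

Day 23 falls in week ⌈23/7⌉ of the month.
Days 1–7 hold the 1st Monday, 8–14 the 2nd, 15–21 the 3rd, 22–28 the 4th, 29–31 the 5th.
23 is in the range for the 4th.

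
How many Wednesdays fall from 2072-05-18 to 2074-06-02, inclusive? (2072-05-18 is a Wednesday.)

2072-05-18 is a Wednesday; the first Wednesday on or after it is 2072-05-18.
From 2072-05-18 to 2074-06-02: 227 + 365 + 153 = 745 days (rest of 2072, 2073, to 2074-06-02 in 2074).
745 ÷ 7 = 106 full weeks with remainder 3, so 106 more Wednesdays after the first → 107.

107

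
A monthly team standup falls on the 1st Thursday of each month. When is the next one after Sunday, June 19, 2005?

July 7, 2005

June 2005 starts on a Wednesday, so its 1st Thursday is June 2, 2005 (1 day in).
That is not after June 19, 2005, so look at July 2005.
July 2005 starts on a Friday, so its 1st Thursday is July 7, 2005 (6 days in).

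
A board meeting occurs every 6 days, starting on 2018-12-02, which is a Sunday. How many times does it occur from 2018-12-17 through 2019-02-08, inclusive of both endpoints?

9

Occurrences land 6·i days after 2018-12-02 for i = 0, 1, 2, …
2018-12-17 is 15 days after the start; 15 ÷ 6 = 2 remainder 3; since the remainder is 3, round up to i = 3. First occurrence in the window: #4 on 2018-12-20 (3×6 = 18 days in).
2019-02-08 is 68 days after the start; 68 ÷ 6 = 11 remainder 2. Last occurrence in the window: #12 on 2019-02-06.
Occurrences #4 through #12: 9 in total.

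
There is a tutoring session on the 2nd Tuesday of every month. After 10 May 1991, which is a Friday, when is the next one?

14 May 1991

May 1991 starts on a Wednesday; its first Tuesday is the 7th, so the 2nd Tuesday is the 14th — 14 May 1991.
14 May 1991 is after 10 May 1991, so that is the next one.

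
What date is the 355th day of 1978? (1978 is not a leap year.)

December 21, 1978

January has 31 days (355 − 31 = 324 remain).
February has 28 days (324 − 28 = 296 remain).
March has 31 days (296 − 31 = 265 remain).
April has 30 days (265 − 30 = 235 remain).
May has 31 days (235 − 31 = 204 remain).
June has 30 days (204 − 30 = 174 remain).
July has 31 days (174 − 31 = 143 remain).
August has 31 days (143 − 31 = 112 remain).
September has 30 days (112 − 30 = 82 remain).
October has 31 days (82 − 31 = 51 remain).
November has 30 days (51 − 30 = 21 remain).
21 into December → December 21.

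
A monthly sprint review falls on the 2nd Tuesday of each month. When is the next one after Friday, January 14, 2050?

January 2050 starts on a Saturday; its first Tuesday is the 4th, so the 2nd Tuesday is the 11th — January 11, 2050.
That is not after January 14, 2050, so look at February 2050.
February 2050 starts on a Tuesday; its first Tuesday is the 1st, so the 2nd Tuesday is the 8th — February 8, 2050.

February 8, 2050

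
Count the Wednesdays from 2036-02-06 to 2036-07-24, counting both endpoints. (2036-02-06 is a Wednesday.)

2036-02-06 is a Wednesday; the first Wednesday on or after it is 2036-02-06.
From 2036-02-06 to 2036-07-24: 23 + 31 + 30 + 31 + 30 + 24 = 169 days (rest of February, March, April, May, June, July).
169 ÷ 7 = 24 full weeks with remainder 1, so 24 more Wednesdays after the first → 25.

25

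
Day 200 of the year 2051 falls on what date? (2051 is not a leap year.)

January has 31 days (200 − 31 = 169 remain).
February has 28 days (169 − 28 = 141 remain).
March has 31 days (141 − 31 = 110 remain).
April has 30 days (110 − 30 = 80 remain).
May has 31 days (80 − 31 = 49 remain).
June has 30 days (49 − 30 = 19 remain).
19 into July → July 19.

2051-07-19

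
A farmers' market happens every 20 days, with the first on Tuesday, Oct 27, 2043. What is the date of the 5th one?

The 5th occurrence is 4 intervals after the first: 4 × 20 = 80 days after Oct 27, 2043.
Oct has 31 days — 4 days to the end of Oct leaves 76.
Nov has 30 days (46 left).
Dec has 31 days (15 left).
15 days into Jan → Jan 15, 2044.

Jan 15, 2044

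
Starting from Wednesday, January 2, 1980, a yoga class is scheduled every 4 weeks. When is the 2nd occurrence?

January 30, 1980

The 2nd occurrence is 1 interval after the first: 1 × 28 = 28 days after January 2, 1980.
28 days later is January 30, 1980.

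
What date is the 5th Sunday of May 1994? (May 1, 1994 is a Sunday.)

May 1994 begins on a Sunday, so the first Sunday is May 1.
The 5th Sunday is 4 weeks later: 1 + 28 = 29.

May 29, 1994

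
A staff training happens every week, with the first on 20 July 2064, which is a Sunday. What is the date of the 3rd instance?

The 3rd occurrence is 2 intervals after the first: 2 × 7 = 14 days after 20 July 2064.
July has 31 days — 11 days to the end of July leaves 3.
3 days into August → 3 August 2064.

3 August 2064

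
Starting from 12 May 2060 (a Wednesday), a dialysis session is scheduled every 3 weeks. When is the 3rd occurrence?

The 3rd occurrence is 2 intervals after the first: 2 × 21 = 42 days after 12 May 2060.
May has 31 days — 19 days to the end of May leaves 23.
23 days into June → 23 June 2060.

23 June 2060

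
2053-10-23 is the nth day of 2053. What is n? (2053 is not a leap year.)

Days in months before October: 31 + 28 + 31 + 30 + 31 + 30 + 31 + 31 + 30 = 273.
Plus 23 days into October → day 296.

296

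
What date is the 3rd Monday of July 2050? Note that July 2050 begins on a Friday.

July 2050 begins on a Friday, so the first Monday is July 4 (3 days later).
The 3rd Monday is 2 weeks later: 4 + 14 = 18.

July 18, 2050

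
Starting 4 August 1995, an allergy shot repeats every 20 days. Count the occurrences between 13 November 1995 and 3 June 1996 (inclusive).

10

Occurrences land 20·i days after 4 August 1995 for i = 0, 1, 2, …
13 November 1995 is 101 days after the start; 101 ÷ 20 = 5 remainder 1; since the remainder is 1, round up to i = 6. First occurrence in the window: #7 on 2 December 1995 (6×20 = 120 days in).
3 June 1996 is 304 days after the start; 304 ÷ 20 = 15 remainder 4. Last occurrence in the window: #16 on 30 May 1996.
Occurrences #7 through #16: 10 in total.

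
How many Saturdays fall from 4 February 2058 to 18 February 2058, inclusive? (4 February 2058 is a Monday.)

2

4 February 2058 is a Monday; the first Saturday on or after it is 9 February 2058 (5 days later).
From 9 February 2058 to 18 February 2058 is 18 − 9 = 9 days.
9 ÷ 7 = 1 full weeks with remainder 2, so 1 more Saturdays after the first → 2.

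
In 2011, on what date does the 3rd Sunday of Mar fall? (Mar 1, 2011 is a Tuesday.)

Mar 20, 2011

Mar 2011 begins on a Tuesday, so the first Sunday is Mar 6 (5 days later).
The 3rd Sunday is 2 weeks later: 6 + 14 = 20.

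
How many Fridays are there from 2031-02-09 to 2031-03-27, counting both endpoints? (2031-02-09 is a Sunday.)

6

2031-02-09 is a Sunday; the first Friday on or after it is 2031-02-14 (5 days later).
From 2031-02-14 to 2031-03-27: 14 + 27 = 41 days (rest of February, March).
41 ÷ 7 = 5 full weeks with remainder 6, so 5 more Fridays after the first → 6.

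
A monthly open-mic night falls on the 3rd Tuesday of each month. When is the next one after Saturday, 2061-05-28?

2061-06-21

May 2061 starts on a Sunday; its first Tuesday is the 3rd, so the 3rd Tuesday is the 17th — 2061-05-17.
That is not after 2061-05-28, so look at June 2061.
June 2061 starts on a Wednesday; its first Tuesday is the 7th, so the 3rd Tuesday is the 21st — 2061-06-21.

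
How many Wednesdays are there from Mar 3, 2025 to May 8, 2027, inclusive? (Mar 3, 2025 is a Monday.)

Mar 3, 2025 is a Monday; the first Wednesday on or after it is Mar 5, 2025 (2 days later).
From Mar 5, 2025 to May 8, 2027: 301 + 365 + 128 = 794 days (rest of 2025, 2026, to May 8, 2027 in 2027).
794 ÷ 7 = 113 full weeks with remainder 3, so 113 more Wednesdays after the first → 114.

114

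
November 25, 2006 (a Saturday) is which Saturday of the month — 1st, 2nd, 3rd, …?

Day 25 falls in week ⌈25/7⌉ of the month.
Days 1–7 hold the 1st Saturday, 8–14 the 2nd, 15–21 the 3rd, 22–28 the 4th, 29–31 the 5th.
25 is in the range for the 4th.

4th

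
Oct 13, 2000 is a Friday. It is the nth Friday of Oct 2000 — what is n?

2nd

Day 13 falls in week ⌈13/7⌉ of the month.
Days 1–7 hold the 1st Friday, 8–14 the 2nd, 15–21 the 3rd, 22–28 the 4th, 29–31 the 5th.
13 is in the range for the 2nd.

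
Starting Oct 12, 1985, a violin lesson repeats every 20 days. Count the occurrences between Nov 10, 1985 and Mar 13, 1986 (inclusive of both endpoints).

6

Occurrences land 20·i days after Oct 12, 1985 for i = 0, 1, 2, …
Nov 10, 1985 is 29 days after the start; 29 ÷ 20 = 1 remainder 9; since the remainder is 9, round up to i = 2. First occurrence in the window: #3 on Nov 21, 1985 (2×20 = 40 days in).
Mar 13, 1986 is 152 days after the start; 152 ÷ 20 = 7 remainder 12. Last occurrence in the window: #8 on Mar 1, 1986.
Occurrences #3 through #8: 6 in total.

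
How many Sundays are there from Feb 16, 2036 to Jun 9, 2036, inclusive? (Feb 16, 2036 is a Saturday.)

17

Feb 16, 2036 is a Saturday; the first Sunday on or after it is Feb 17, 2036 (1 day later).
From Feb 17, 2036 to Jun 9, 2036: 12 + 31 + 30 + 31 + 9 = 113 days (rest of Feb, Mar, Apr, May, Jun).
113 ÷ 7 = 16 full weeks with remainder 1, so 16 more Sundays after the first → 17.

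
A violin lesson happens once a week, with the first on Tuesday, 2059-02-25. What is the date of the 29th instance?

2059-09-09

The 29th occurrence is 28 intervals after the first: 28 × 7 = 196 days after 2059-02-25.
February has 28 days — 3 days to the end of February leaves 193.
March has 31 days (162 left).
April has 30 days (132 left).
May has 31 days (101 left).
June has 30 days (71 left).
July has 31 days (40 left).
August has 31 days (9 left).
9 days into September → 2059-09-09.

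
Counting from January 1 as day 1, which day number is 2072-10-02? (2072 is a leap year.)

276

Days in months before October: 31 + 29 + 31 + 30 + 31 + 30 + 31 + 31 + 30 = 274.
Plus 2 days into October → day 276.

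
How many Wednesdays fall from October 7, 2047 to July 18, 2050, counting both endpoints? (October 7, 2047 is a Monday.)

145

October 7, 2047 is a Monday; the first Wednesday on or after it is October 9, 2047 (2 days later).
From October 9, 2047 to July 18, 2050: 83 + 366 + 365 + 199 = 1013 days (rest of 2047, 2048, 2049, to July 18, 2050 in 2050).
1013 ÷ 7 = 144 full weeks with remainder 5, so 144 more Wednesdays after the first → 145.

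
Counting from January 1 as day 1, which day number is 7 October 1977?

Days in months before October: 31 + 28 + 31 + 30 + 31 + 30 + 31 + 31 + 30 = 273.
Plus 7 days into October → day 280.

280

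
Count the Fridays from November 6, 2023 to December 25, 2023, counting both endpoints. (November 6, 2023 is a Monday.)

November 6, 2023 is a Monday; the first Friday on or after it is November 10, 2023 (4 days later).
From November 10, 2023 to December 25, 2023: 20 + 25 = 45 days (rest of November, December).
45 ÷ 7 = 6 full weeks with remainder 3, so 6 more Fridays after the first → 7.

7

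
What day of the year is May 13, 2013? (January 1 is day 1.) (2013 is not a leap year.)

133

Days in months before May: 31 + 28 + 31 + 30 = 120.
Plus 13 days into May → day 133.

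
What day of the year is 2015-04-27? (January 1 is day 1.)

117

Days in months before April: 31 + 28 + 31 = 90.
Plus 27 days into April → day 117.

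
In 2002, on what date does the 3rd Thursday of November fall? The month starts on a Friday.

November 2002 begins on a Friday, so the first Thursday is November 7 (6 days later).
The 3rd Thursday is 2 weeks later: 7 + 14 = 21.

November 21, 2002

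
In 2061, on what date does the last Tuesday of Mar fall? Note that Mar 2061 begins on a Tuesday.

Mar 2061 begins on a Tuesday, so the first Tuesday is Mar 1.
Mar 2061 has 31 days. Adding weeks: 1, 8, 15, 22, 29 — the last one ≤ 31 is the 29th.

Mar 29, 2061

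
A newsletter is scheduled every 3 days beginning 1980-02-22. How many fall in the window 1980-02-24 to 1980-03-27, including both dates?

Occurrences land 3·i days after 1980-02-22 for i = 0, 1, 2, …
1980-02-24 is 2 days after the start; 2 ÷ 3 = 0 remainder 2; since the remainder is 2, round up to i = 1. First occurrence in the window: #2 on 1980-02-25 (1×3 = 3 days in).
1980-03-27 is 34 days after the start; 34 ÷ 3 = 11 remainder 1. Last occurrence in the window: #12 on 1980-03-26.
Occurrences #2 through #12: 11 in total.

11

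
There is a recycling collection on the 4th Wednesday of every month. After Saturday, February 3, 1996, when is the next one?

February 1996 starts on a Thursday; its first Wednesday is the 7th, so the 4th Wednesday is the 28th — February 28, 1996.
February 28, 1996 is after February 3, 1996, so that is the next one.

February 28, 1996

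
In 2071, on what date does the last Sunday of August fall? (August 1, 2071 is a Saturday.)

August 2071 begins on a Saturday, so the first Sunday is August 2 (1 day later).
August 2071 has 31 days. Adding weeks: 2, 9, 16, 23, 30 — the last one ≤ 31 is the 30th.

August 30, 2071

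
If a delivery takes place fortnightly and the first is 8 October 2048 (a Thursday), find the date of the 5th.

3 December 2048

The 5th occurrence is 4 intervals after the first: 4 × 14 = 56 days after 8 October 2048.
October has 31 days — 23 days to the end of October leaves 33.
November has 30 days (3 left).
3 days into December → 3 December 2048.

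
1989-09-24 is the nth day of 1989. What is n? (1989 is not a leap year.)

267

Days in months before September: 31 + 28 + 31 + 30 + 31 + 30 + 31 + 31 = 243.
Plus 24 days into September → day 267.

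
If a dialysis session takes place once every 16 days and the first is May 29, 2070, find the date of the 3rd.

The 3rd occurrence is 2 intervals after the first: 2 × 16 = 32 days after May 29, 2070.
May has 31 days — 2 days to the end of May leaves 30.
30 days into June → June 30, 2070.

June 30, 2070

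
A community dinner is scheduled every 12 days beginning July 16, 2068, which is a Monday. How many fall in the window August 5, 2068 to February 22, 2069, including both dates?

Occurrences land 12·i days after July 16, 2068 for i = 0, 1, 2, …
August 5, 2068 is 20 days after the start; 20 ÷ 12 = 1 remainder 8; since the remainder is 8, round up to i = 2. First occurrence in the window: #3 on August 9, 2068 (2×12 = 24 days in).
February 22, 2069 is 221 days after the start; 221 ÷ 12 = 18 remainder 5. Last occurrence in the window: #19 on February 17, 2069.
Occurrences #3 through #19: 17 in total.

17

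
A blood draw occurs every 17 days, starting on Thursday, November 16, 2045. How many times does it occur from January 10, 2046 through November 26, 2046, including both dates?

19

Occurrences land 17·i days after November 16, 2045 for i = 0, 1, 2, …
January 10, 2046 is 55 days after the start; 55 ÷ 17 = 3 remainder 4; since the remainder is 4, round up to i = 4. First occurrence in the window: #5 on January 23, 2046 (4×17 = 68 days in).
November 26, 2046 is 375 days after the start; 375 ÷ 17 = 22 remainder 1. Last occurrence in the window: #23 on November 25, 2046.
Occurrences #5 through #23: 19 in total.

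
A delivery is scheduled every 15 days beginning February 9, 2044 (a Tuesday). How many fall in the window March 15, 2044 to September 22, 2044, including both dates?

Occurrences land 15·i days after February 9, 2044 for i = 0, 1, 2, …
March 15, 2044 is 35 days after the start; 35 ÷ 15 = 2 remainder 5; since the remainder is 5, round up to i = 3. First occurrence in the window: #4 on March 25, 2044 (3×15 = 45 days in).
September 22, 2044 is 226 days after the start; 226 ÷ 15 = 15 remainder 1. Last occurrence in the window: #16 on September 21, 2044.
Occurrences #4 through #16: 13 in total.

13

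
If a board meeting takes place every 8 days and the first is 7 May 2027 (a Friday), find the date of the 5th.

The 5th occurrence is 4 intervals after the first: 4 × 8 = 32 days after 7 May 2027.
May has 31 days — 24 days to the end of May leaves 8.
8 days into June → 8 June 2027.

8 June 2027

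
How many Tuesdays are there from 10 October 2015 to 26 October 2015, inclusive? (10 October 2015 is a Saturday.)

2

10 October 2015 is a Saturday; the first Tuesday on or after it is 13 October 2015 (3 days later).
From 13 October 2015 to 26 October 2015 is 26 − 13 = 13 days.
13 ÷ 7 = 1 full weeks with remainder 6, so 1 more Tuesdays after the first → 2.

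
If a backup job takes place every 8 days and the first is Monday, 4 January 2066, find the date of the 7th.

21 February 2066

The 7th occurrence is 6 intervals after the first: 6 × 8 = 48 days after 4 January 2066.
January has 31 days — 27 days to the end of January leaves 21.
21 days into February → 21 February 2066.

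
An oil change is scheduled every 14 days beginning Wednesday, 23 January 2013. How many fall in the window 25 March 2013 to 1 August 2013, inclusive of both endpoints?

Occurrences land 14·i days after 23 January 2013 for i = 0, 1, 2, …
25 March 2013 is 61 days after the start; 61 ÷ 14 = 4 remainder 5; since the remainder is 5, round up to i = 5. First occurrence in the window: #6 on 3 April 2013 (5×14 = 70 days in).
1 August 2013 is 190 days after the start; 190 ÷ 14 = 13 remainder 8. Last occurrence in the window: #14 on 24 July 2013.
Occurrences #6 through #14: 9 in total.

9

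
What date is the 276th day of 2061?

January has 31 days (276 − 31 = 245 remain).
February has 28 days (245 − 28 = 217 remain).
March has 31 days (217 − 31 = 186 remain).
April has 30 days (186 − 30 = 156 remain).
May has 31 days (156 − 31 = 125 remain).
June has 30 days (125 − 30 = 95 remain).
July has 31 days (95 − 31 = 64 remain).
August has 31 days (64 − 31 = 33 remain).
September has 30 days (33 − 30 = 3 remain).
3 into October → October 3.

3 October 2061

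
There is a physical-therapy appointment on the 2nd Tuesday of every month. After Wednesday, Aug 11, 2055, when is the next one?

Aug 2055 starts on a Sunday; its first Tuesday is the 3rd, so the 2nd Tuesday is the 10th — Aug 10, 2055.
That is not after Aug 11, 2055, so look at Sep 2055.
Sep 2055 starts on a Wednesday; its first Tuesday is the 7th, so the 2nd Tuesday is the 14th — Sep 14, 2055.

Sep 14, 2055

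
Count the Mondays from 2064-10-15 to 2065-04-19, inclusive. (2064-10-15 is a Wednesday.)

2064-10-15 is a Wednesday; the first Monday on or after it is 2064-10-20 (5 days later).
From 2064-10-20 to 2065-04-19: 11 + 30 + 31 + 31 + 28 + 31 + 19 = 181 days (rest of October, November, December, January, February, March, April).
181 ÷ 7 = 25 full weeks with remainder 6, so 25 more Mondays after the first → 26.

26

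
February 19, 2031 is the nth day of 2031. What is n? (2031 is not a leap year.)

Days in months before February: 31 = 31.
Plus 19 days into February → day 50.

50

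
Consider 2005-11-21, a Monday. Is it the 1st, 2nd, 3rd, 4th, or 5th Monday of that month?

3rd

Day 21 falls in week ⌈21/7⌉ of the month.
Days 1–7 hold the 1st Monday, 8–14 the 2nd, 15–21 the 3rd, 22–28 the 4th, 29–31 the 5th.
21 is in the range for the 3rd.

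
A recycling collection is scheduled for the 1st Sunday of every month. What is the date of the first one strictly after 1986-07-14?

July 1986 starts on a Tuesday, so its 1st Sunday is 1986-07-06 (5 days in).
That is not after 1986-07-14, so look at August 1986.
August 1986 starts on a Friday, so its 1st Sunday is 1986-08-03 (2 days in).

1986-08-03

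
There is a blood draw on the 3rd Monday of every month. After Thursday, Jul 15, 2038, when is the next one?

Jul 19, 2038

Jul 2038 starts on a Thursday; its first Monday is the 5th, so the 3rd Monday is the 19th — Jul 19, 2038.
Jul 19, 2038 is after Jul 15, 2038, so that is the next one.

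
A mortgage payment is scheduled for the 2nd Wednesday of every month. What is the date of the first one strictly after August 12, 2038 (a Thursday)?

September 8, 2038

August 2038 starts on a Sunday; its first Wednesday is the 4th, so the 2nd Wednesday is the 11th — August 11, 2038.
That is not after August 12, 2038, so look at September 2038.
September 2038 starts on a Wednesday; its first Wednesday is the 1st, so the 2nd Wednesday is the 8th — September 8, 2038.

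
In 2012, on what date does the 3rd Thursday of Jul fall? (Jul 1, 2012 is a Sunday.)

Jul 19, 2012

Jul 2012 begins on a Sunday, so the first Thursday is Jul 5 (4 days later).
The 3rd Thursday is 2 weeks later: 5 + 14 = 19.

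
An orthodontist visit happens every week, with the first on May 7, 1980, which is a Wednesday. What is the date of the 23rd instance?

Oct 8, 1980

The 23rd occurrence is 22 intervals after the first: 22 × 7 = 154 days after May 7, 1980.
May has 31 days — 24 days to the end of May leaves 130.
Jun has 30 days (100 left).
Jul has 31 days (69 left).
Aug has 31 days (38 left).
Sep has 30 days (8 left).
8 days into Oct → Oct 8, 1980.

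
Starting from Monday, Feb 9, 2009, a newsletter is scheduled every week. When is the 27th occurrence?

The 27th occurrence is 26 intervals after the first: 26 × 7 = 182 days after Feb 9, 2009.
Feb has 28 days — 19 days to the end of Feb leaves 163.
Mar has 31 days (132 left).
Apr has 30 days (102 left).
May has 31 days (71 left).
Jun has 30 days (41 left).
Jul has 31 days (10 left).
10 days into Aug → Aug 10, 2009.

Aug 10, 2009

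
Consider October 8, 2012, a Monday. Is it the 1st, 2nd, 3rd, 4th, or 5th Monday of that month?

2nd

Day 8 falls in week ⌈8/7⌉ of the month.
Days 1–7 hold the 1st Monday, 8–14 the 2nd, 15–21 the 3rd, 22–28 the 4th, 29–31 the 5th.
8 is in the range for the 2nd.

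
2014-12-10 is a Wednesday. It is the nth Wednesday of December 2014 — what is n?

2nd

Day 10 falls in week ⌈10/7⌉ of the month.
Days 1–7 hold the 1st Wednesday, 8–14 the 2nd, 15–21 the 3rd, 22–28 the 4th, 29–31 the 5th.
10 is in the range for the 2nd.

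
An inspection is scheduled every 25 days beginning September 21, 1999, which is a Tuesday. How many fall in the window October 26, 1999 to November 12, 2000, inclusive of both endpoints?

15

Occurrences land 25·i days after September 21, 1999 for i = 0, 1, 2, …
October 26, 1999 is 35 days after the start; 35 ÷ 25 = 1 remainder 10; since the remainder is 10, round up to i = 2. First occurrence in the window: #3 on November 10, 1999 (2×25 = 50 days in).
November 12, 2000 is 418 days after the start; 418 ÷ 25 = 16 remainder 18. Last occurrence in the window: #17 on October 25, 2000.
Occurrences #3 through #17: 15 in total.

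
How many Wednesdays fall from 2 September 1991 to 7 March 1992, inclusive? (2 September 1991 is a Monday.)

2 September 1991 is a Monday; the first Wednesday on or after it is 4 September 1991 (2 days later).
From 4 September 1991 to 7 March 1992: 26 + 31 + 30 + 31 + 31 + 29 + 7 = 185 days (rest of September, October, November, December, January, February, March).
185 ÷ 7 = 26 full weeks with remainder 3, so 26 more Wednesdays after the first → 27.

27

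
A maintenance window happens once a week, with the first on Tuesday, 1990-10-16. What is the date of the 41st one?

1991-07-23

The 41st occurrence is 40 intervals after the first: 40 × 7 = 280 days after 1990-10-16.
October has 31 days — 15 days to the end of October leaves 265.
November has 30 days (235 left).
December has 31 days (204 left).
January has 31 days (173 left).
February has 28 days (145 left).
March has 31 days (114 left).
April has 30 days (84 left).
May has 31 days (53 left).
June has 30 days (23 left).
23 days into July → 1991-07-23.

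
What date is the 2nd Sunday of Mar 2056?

Mar 2056 begins on a Wednesday, so the first Sunday is Mar 5 (4 days later).
The 2nd Sunday is 1 weeks later: 5 + 7 = 12.

Mar 12, 2056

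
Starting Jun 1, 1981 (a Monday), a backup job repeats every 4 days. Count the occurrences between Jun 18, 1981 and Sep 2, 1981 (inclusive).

Occurrences land 4·i days after Jun 1, 1981 for i = 0, 1, 2, …
Jun 18, 1981 is 17 days after the start; 17 ÷ 4 = 4 remainder 1; since the remainder is 1, round up to i = 5. First occurrence in the window: #6 on Jun 21, 1981 (5×4 = 20 days in).
Sep 2, 1981 is 93 days after the start; 93 ÷ 4 = 23 remainder 1. Last occurrence in the window: #24 on Sep 1, 1981.
Occurrences #6 through #24: 19 in total.

19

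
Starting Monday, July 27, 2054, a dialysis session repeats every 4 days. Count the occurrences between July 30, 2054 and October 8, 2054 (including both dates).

Occurrences land 4·i days after July 27, 2054 for i = 0, 1, 2, …
July 30, 2054 is 3 days after the start; 3 ÷ 4 = 0 remainder 3; since the remainder is 3, round up to i = 1. First occurrence in the window: #2 on July 31, 2054 (1×4 = 4 days in).
October 8, 2054 is 73 days after the start; 73 ÷ 4 = 18 remainder 1. Last occurrence in the window: #19 on October 7, 2054.
Occurrences #2 through #19: 18 in total.

18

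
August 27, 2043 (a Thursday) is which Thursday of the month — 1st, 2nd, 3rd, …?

Day 27 falls in week ⌈27/7⌉ of the month.
Days 1–7 hold the 1st Thursday, 8–14 the 2nd, 15–21 the 3rd, 22–28 the 4th, 29–31 the 5th.
27 is in the range for the 4th.

4th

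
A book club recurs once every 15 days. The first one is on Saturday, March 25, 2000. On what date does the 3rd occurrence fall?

The 3rd occurrence is 2 intervals after the first: 2 × 15 = 30 days after March 25, 2000.
March has 31 days — 6 days to the end of March leaves 24.
24 days into April → April 24, 2000.

April 24, 2000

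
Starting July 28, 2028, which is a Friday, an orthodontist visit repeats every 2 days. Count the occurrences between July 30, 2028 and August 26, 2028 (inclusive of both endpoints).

Occurrences land 2·i days after July 28, 2028 for i = 0, 1, 2, …
July 30, 2028 is 2 days after the start; 2 ÷ 2 = 1 remainder 0. First occurrence in the window: #2 on July 30, 2028 (1×2 = 2 days in).
August 26, 2028 is 29 days after the start; 29 ÷ 2 = 14 remainder 1. Last occurrence in the window: #15 on August 25, 2028.
Occurrences #2 through #15: 14 in total.

14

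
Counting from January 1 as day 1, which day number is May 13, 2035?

Days in months before May: 31 + 28 + 31 + 30 = 120.
Plus 13 days into May → day 133.

133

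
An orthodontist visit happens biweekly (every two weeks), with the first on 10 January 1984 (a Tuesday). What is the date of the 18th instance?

The 18th occurrence is 17 intervals after the first: 17 × 14 = 238 days after 10 January 1984.
January has 31 days — 21 days to the end of January leaves 217.
February has 29 days (188 left).
March has 31 days (157 left).
April has 30 days (127 left).
May has 31 days (96 left).
June has 30 days (66 left).
July has 31 days (35 left).
August has 31 days (4 left).
4 days into September → 4 September 1984.

4 September 1984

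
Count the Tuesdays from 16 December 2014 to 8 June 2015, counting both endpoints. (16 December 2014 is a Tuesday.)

16 December 2014 is a Tuesday; the first Tuesday on or after it is 16 December 2014.
From 16 December 2014 to 8 June 2015: 15 + 31 + 28 + 31 + 30 + 31 + 8 = 174 days (rest of December, January, February, March, April, May, June).
174 ÷ 7 = 24 full weeks with remainder 6, so 24 more Tuesdays after the first → 25.

25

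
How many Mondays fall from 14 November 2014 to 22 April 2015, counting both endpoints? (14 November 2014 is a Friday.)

23

14 November 2014 is a Friday; the first Monday on or after it is 17 November 2014 (3 days later).
From 17 November 2014 to 22 April 2015: 13 + 31 + 31 + 28 + 31 + 22 = 156 days (rest of November, December, January, February, March, April).
156 ÷ 7 = 22 full weeks with remainder 2, so 22 more Mondays after the first → 23.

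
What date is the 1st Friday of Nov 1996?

The first Friday of Nov 1996 is Nov 1.

Nov 1, 1996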